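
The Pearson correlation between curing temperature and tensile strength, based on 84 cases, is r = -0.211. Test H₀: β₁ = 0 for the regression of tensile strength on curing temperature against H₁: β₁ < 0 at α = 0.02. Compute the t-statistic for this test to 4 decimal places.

t = r·√(n − 2)/√(1 − r²) = -0.211·√82/√0.955479 = -1.9547.
df = n − 2 = 82.
One-sided p ≈ 0.0270, which is ≥ 0.02, so fail to reject H₀.
The data do not give significant evidence of a linear association between curing temperature and tensile strength.

t = -1.9547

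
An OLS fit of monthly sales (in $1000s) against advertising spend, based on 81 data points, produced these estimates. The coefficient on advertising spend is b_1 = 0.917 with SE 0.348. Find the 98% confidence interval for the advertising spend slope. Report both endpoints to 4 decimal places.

df = n − 2 = 81 − 2 = 79.
t* = t_{0.01, 79} = 2.374482.
Margin = t* × SE = 2.374482 × 0.348 = 0.826320.
CI: 0.917 ± 0.826320 → (0.0907, 1.7433).
With 98% confidence, each one-unit increase in advertising spend is associated with a change of between 0.0907 and 1.7433 $1000s in monthly sales.

(0.0907, 1.7433)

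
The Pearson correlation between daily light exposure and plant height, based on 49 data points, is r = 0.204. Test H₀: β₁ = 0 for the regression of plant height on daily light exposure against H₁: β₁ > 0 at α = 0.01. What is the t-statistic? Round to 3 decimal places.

t = r·√(n − 2)/√(1 − r²) = 0.204·√47/√0.958384 = 1.429.
df = n − 2 = 47.
One-sided p ≈ 0.0799, which is ≥ 0.01, so fail to reject H₀.
The data do not give significant evidence of a linear association between daily light exposure and plant height.

t = 1.429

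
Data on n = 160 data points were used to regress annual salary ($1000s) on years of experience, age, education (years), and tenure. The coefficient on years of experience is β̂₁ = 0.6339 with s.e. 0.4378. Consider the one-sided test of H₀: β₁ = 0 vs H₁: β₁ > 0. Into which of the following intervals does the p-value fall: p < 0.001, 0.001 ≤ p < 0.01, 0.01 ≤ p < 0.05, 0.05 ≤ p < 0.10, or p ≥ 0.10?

0.05 ≤ p < 0.10

t = 0.6339 / 0.4378 = 1.448.
df = n − k − 1 = 160 − 4 − 1 = 155.
One-sided p = P(T_{155} > t) ≈ 0.0748.
So 0.05 ≤ p < 0.10.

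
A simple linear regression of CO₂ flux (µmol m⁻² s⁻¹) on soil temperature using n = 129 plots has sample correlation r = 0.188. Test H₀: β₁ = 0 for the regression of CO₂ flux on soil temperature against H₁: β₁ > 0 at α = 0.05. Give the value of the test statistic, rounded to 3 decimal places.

t = r·√(n − 2)/√(1 − r²) = 0.188·√127/√0.964656 = 2.157.
df = n − 2 = 127.
One-sided p ≈ 0.0164, which is < 0.05, so reject H₀.
There is evidence of a linear association between soil temperature and CO₂ flux.

t = 2.157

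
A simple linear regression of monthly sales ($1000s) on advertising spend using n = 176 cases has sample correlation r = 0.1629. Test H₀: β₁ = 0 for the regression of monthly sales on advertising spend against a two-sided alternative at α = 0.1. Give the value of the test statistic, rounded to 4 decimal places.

t = r·√(n − 2)/√(1 − r²) = 0.1629·√174/√0.973464 = 2.1779.
df = n − 2 = 174.
Two-sided p ≈ 0.0308, which is < 0.1, so reject H₀.
There is evidence of a linear association between advertising spend and monthly sales.

t = 2.1779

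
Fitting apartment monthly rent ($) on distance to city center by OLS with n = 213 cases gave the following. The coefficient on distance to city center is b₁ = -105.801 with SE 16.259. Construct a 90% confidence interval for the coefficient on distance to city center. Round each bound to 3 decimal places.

df = n − 2 = 213 − 2 = 211.
t* = t_{0.05, 211} = 1.652107.
Margin = t* × SE = 1.652107 × 16.259 = 26.86161.
CI: -105.801 ± 26.86161 → (-132.663, -78.939).
With 90% confidence, each one-unit increase in distance to city center is associated with a change of between -132.663 and -78.939 $ in apartment monthly rent.

(-132.663, -78.939)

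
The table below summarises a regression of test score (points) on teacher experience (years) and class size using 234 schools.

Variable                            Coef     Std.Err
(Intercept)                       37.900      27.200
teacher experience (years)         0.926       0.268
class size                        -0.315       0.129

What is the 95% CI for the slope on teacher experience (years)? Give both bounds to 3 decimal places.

Read off: b = 0.926, SE = 0.268 for teacher experience (years).
df = n − k − 1 = 234 − 2 − 1 = 231.
t* = t_{0.025, 231} = 1.970287.
Margin = t* × SE = 1.970287 × 0.268 = 0.52804.
CI: 0.926 ± 0.52804 → (0.398, 1.454).

(0.398, 1.454)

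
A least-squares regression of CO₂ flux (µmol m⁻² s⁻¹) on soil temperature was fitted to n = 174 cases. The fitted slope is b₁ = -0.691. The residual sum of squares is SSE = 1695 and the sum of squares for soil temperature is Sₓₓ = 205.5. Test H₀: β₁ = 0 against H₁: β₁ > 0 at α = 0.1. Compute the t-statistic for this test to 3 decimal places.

t = -3.155

MSE = SSE/(n − 2) = 1695/172 = 9.85465.
SE(b₁) = √(MSE/Sₓₓ) = √(9.85465/205.5) = 0.218985.
t = -0.691 / 0.218985 = -3.155.
df = n − 2 = 172.
One-sided p ≈ 0.9991, which is ≥ 0.1, so fail to reject H₀.
The data do not give significant evidence that the true slope on soil temperature is positive.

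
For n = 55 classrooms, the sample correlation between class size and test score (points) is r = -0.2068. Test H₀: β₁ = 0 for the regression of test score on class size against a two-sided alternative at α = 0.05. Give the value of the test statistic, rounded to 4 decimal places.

t = r·√(n − 2)/√(1 − r²) = -0.2068·√53/√0.957234 = -1.5388.
df = n − 2 = 53.
Two-sided p ≈ 0.1298, which is ≥ 0.05, so fail to reject H₀.
The data do not give significant evidence of a linear association between class size and test score.

t = -1.5388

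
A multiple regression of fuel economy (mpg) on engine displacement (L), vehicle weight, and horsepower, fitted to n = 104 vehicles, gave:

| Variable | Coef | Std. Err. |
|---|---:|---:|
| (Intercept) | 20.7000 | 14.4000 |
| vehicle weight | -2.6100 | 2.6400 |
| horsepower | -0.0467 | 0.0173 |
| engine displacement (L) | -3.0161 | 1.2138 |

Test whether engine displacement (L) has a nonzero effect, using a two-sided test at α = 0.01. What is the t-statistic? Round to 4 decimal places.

t = -2.4848

Read off: b = -3.0161, SE = 1.2138 for engine displacement (L).
H₀: β₁ = 0 vs H₁: β₁ ≠ 0.
t = -3.0161 / 1.2138 = -2.4848.
df = n − k − 1 = 104 − 3 − 1 = 100.
Two-sided p ≈ 0.0146, which is ≥ 0.01, so fail to reject H₀.
The data do not give significant evidence of an association between engine displacement (L) and fuel economy, after adjusting for the other predictors.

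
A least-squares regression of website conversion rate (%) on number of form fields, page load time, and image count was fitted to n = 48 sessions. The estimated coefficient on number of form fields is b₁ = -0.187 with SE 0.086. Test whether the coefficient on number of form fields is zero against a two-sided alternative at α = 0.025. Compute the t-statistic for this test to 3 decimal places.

H₀: β₁ = 0 vs H₁: β₁ ≠ 0.
t = (b₁ − β₁⁰)/SE = -0.187 / 0.086 = -2.174.
df = n − k − 1 = 48 − 3 − 1 = 44.
Two-sided p ≈ 0.0351, which is ≥ 0.025, so fail to reject H₀.
The data do not give significant evidence of an association between number of form fields and website conversion rate, after adjusting for the other predictors.

t = -2.174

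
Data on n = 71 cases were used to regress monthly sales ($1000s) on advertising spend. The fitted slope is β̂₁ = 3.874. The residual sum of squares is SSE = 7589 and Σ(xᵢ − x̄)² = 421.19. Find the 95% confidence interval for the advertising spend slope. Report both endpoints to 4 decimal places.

MSE = SSE/(n − 2) = 7589/69 = 109.986.
SE(β̂₁) = √(MSE/Sₓₓ) = √(109.986/421.19) = 0.511009.
df = n − 2 = 69.
t* = t_{0.025, 69} = 1.994945.
Margin = t* × SE = 1.994945 × 0.511009 = 1.019435.
CI: 3.874 ± 1.019435 → (2.8546, 4.8934).
With 95% confidence, each one-unit increase in advertising spend is associated with a change of between 2.8546 and 4.8934 $1000s in monthly sales.

(2.8546, 4.8934)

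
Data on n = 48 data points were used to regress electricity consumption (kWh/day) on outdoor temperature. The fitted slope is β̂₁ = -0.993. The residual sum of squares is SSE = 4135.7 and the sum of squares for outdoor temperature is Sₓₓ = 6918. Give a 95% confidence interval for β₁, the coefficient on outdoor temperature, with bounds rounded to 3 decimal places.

MSE = SSE/(n − 2) = 4135.7/46 = 89.9065.
SE(β̂₁) = √(MSE/Sₓₓ) = √(89.9065/6918) = 0.114.
df = n − 2 = 46.
t* = t_{0.025, 46} = 2.012896.
Margin = t* × SE = 2.012896 × 0.114 = 0.22947.
CI: -0.993 ± 0.22947 → (-1.222, -0.764).
With 95% confidence, each one-unit increase in outdoor temperature is associated with a change of between -1.222 and -0.764 kWh/day in electricity consumption.

(-1.222, -0.764)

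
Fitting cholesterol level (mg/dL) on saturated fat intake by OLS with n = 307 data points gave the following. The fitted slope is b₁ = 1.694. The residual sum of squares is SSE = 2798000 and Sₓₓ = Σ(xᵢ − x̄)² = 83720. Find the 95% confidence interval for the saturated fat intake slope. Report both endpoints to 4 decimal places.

(1.0426, 2.3454)

MSE = SSE/(n − 2) = 2798000/305 = 9173.77.
SE(b₁) = √(MSE/Sₓₓ) = √(9173.77/83720) = 0.331024.
df = n − 2 = 305.
t* = t_{0.025, 305} = 1.967772.
Margin = t* × SE = 1.967772 × 0.331024 = 0.651380.
CI: 1.694 ± 0.651380 → (1.0426, 2.3454).
With 95% confidence, each one-unit increase in saturated fat intake is associated with a change of between 1.0426 and 2.3454 mg/dL in cholesterol level.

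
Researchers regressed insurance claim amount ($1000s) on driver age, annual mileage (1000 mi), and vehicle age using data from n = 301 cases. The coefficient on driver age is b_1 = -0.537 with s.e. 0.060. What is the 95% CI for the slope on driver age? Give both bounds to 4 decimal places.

(-0.6551, -0.4189)

df = n − k − 1 = 301 − 3 − 1 = 297.
t* = t_{0.025, 297} = 1.967984.
Margin = t* × SE = 1.967984 × 0.060 = 0.118079.
CI: -0.537 ± 0.118079 → (-0.6551, -0.4189).
With 95% confidence, each one-unit increase in driver age is associated with a change of between -0.6551 and -0.4189 $1000s in insurance claim amount, holding the other predictors fixed.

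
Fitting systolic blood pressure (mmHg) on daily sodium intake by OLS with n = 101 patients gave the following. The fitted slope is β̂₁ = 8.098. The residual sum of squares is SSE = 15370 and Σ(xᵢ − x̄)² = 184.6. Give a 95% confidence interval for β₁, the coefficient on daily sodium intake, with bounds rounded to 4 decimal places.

MSE = SSE/(n − 2) = 15370/99 = 155.253.
SE(β̂₁) = √(MSE/Sₓₓ) = √(155.253/184.6) = 0.917072.
df = n − 2 = 99.
t* = t_{0.025, 99} = 1.984217.
Margin = t* × SE = 1.984217 × 0.917072 = 1.819670.
CI: 8.098 ± 1.819670 → (6.2783, 9.9177).
With 95% confidence, each one-unit increase in daily sodium intake is associated with a change of between 6.2783 and 9.9177 mmHg in systolic blood pressure.

(6.2783, 9.9177)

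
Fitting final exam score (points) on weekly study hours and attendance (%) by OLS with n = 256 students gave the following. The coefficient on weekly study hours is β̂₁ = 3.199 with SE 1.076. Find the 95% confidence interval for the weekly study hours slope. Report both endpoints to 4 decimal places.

(1.0799, 5.3181)

df = n − k − 1 = 256 − 2 − 1 = 253.
t* = t_{0.025, 253} = 1.969385.
Margin = t* × SE = 1.969385 × 1.076 = 2.119058.
CI: 3.199 ± 2.119058 → (1.0799, 5.3181).
With 95% confidence, each one-unit increase in weekly study hours is associated with a change of between 1.0799 and 5.3181 points in final exam score, holding the other predictors fixed.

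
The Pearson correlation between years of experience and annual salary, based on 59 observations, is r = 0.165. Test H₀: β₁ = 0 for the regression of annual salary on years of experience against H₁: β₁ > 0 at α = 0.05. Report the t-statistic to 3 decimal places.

t = 1.263

t = r·√(n − 2)/√(1 − r²) = 0.165·√57/√0.972775 = 1.263.
df = n − 2 = 57.
One-sided p ≈ 0.1059, which is ≥ 0.05, so fail to reject H₀.
The data do not give significant evidence of a linear association between years of experience and annual salary.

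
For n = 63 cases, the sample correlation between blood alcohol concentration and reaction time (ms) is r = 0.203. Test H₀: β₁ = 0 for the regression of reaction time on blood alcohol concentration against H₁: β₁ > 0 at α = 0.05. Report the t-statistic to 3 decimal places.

t = 1.619

t = r·√(n − 2)/√(1 − r²) = 0.203·√61/√0.958791 = 1.619.
df = n − 2 = 61.
One-sided p ≈ 0.0553, which is ≥ 0.05, so fail to reject H₀.
The data do not give significant evidence of a linear association between blood alcohol concentration and reaction time.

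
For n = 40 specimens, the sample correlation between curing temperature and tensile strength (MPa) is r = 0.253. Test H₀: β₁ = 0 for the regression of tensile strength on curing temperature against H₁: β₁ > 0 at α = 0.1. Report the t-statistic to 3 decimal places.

t = 1.612

t = r·√(n − 2)/√(1 − r²) = 0.253·√38/√0.935991 = 1.612.
df = n − 2 = 38.
One-sided p ≈ 0.0576, which is < 0.1, so reject H₀.
There is evidence of a linear association between curing temperature and tensile strength.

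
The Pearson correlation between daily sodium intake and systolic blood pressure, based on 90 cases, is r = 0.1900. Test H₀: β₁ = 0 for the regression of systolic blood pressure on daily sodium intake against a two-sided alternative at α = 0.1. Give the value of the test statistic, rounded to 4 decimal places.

t = 1.8154

t = r·√(n − 2)/√(1 − r²) = 0.1900·√88/√0.9639 = 1.8154.
df = n − 2 = 88.
Two-sided p ≈ 0.0729, which is < 0.1, so reject H₀.
There is evidence of a linear association between daily sodium intake and systolic blood pressure.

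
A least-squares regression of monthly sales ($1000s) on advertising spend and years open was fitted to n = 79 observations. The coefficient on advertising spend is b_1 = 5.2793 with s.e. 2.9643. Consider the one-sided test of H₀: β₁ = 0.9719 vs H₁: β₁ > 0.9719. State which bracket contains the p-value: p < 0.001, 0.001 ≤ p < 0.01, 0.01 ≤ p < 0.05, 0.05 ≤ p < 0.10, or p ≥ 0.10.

t = (5.2793 − 0.9719) / 2.9643 = 1.453.
df = n − k − 1 = 79 − 2 − 1 = 76.
One-sided p = P(T_{76} > t) ≈ 0.0752.
So 0.05 ≤ p < 0.10.

0.05 ≤ p < 0.10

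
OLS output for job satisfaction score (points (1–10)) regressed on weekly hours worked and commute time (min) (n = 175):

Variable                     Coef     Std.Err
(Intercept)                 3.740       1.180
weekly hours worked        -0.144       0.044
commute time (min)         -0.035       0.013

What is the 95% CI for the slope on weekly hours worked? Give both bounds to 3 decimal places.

(-0.231, -0.057)

Read off: b = -0.144, SE = 0.044 for weekly hours worked.
df = n − k − 1 = 175 − 2 − 1 = 172.
t* = t_{0.025, 172} = 1.973852.
Margin = t* × SE = 1.973852 × 0.044 = 0.08685.
CI: -0.144 ± 0.08685 → (-0.231, -0.057).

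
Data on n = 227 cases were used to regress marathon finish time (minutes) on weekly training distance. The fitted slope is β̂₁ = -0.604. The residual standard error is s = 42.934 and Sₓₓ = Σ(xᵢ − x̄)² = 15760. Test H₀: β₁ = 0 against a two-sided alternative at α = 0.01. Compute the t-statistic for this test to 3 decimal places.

SE(β̂₁) = s/√Sₓₓ = 42.934/√15760 = 0.341998.
t = -0.604 / 0.341998 = -1.766.
df = n − 2 = 225.
Two-sided p ≈ 0.0787, which is ≥ 0.01, so fail to reject H₀.
The data do not give significant evidence of an association between weekly training distance and marathon finish time.

t = -1.766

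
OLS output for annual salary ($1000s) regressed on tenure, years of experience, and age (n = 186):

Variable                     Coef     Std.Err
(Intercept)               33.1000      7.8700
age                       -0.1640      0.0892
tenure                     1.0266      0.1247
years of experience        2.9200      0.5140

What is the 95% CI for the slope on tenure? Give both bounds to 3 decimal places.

Read off: b = 1.0266, SE = 0.1247 for tenure.
df = n − k − 1 = 186 − 3 − 1 = 182.
t* = t_{0.025, 182} = 1.973084.
Margin = t* × SE = 1.973084 × 0.1247 = 0.24604.
CI: 1.0266 ± 0.24604 → (0.781, 1.273).

(0.781, 1.273)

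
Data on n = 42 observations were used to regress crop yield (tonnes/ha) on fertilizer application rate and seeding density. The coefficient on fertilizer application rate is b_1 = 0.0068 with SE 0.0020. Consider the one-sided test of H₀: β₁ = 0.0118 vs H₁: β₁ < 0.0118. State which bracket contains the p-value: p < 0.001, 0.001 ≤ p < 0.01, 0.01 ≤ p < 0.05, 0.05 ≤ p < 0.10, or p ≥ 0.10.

t = (0.0068 − 0.0118) / 0.0020 = -2.500.
df = n − k − 1 = 42 − 2 − 1 = 39.
One-sided p = P(T_{39} < t) ≈ 0.0084.
So 0.001 ≤ p < 0.01.

0.001 ≤ p < 0.01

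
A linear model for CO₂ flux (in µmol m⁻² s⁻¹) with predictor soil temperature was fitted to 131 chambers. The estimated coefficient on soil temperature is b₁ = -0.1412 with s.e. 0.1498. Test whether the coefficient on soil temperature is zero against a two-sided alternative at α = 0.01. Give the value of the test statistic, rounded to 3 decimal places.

H₀: β₁ = 0 vs H₁: β₁ ≠ 0.
t = (b₁ − β₁⁰)/SE = -0.1412 / 0.1498 = -0.943.
df = n − 2 = 131 − 2 = 129.
Two-sided p ≈ 0.3477, which is ≥ 0.01, so fail to reject H₀.
The data do not give significant evidence of an association between soil temperature and CO₂ flux.

t = -0.943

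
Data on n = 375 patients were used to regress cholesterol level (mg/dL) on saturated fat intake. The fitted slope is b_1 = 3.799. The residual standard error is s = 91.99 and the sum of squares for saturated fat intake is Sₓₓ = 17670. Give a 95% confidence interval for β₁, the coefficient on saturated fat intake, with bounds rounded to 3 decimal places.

(2.438, 5.160)

SE(b_1) = s/√Sₓₓ = 91.99/√17670 = 0.692026.
df = n − 2 = 373.
t* = t_{0.025, 373} = 1.966344.
Margin = t* × SE = 1.966344 × 0.692026 = 1.36076.
CI: 3.799 ± 1.36076 → (2.438, 5.160).
With 95% confidence, each one-unit increase in saturated fat intake is associated with a change of between 2.438 and 5.160 mg/dL in cholesterol level.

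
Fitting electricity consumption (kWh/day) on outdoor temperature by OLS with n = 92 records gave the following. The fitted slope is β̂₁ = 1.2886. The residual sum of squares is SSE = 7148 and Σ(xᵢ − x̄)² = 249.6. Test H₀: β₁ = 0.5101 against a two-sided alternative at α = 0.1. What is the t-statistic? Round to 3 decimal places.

t = 1.380

MSE = SSE/(n − 2) = 7148/90 = 79.4222.
SE(β̂₁) = √(MSE/Sₓₓ) = √(79.4222/249.6) = 0.56409.
t = (1.2886 − 0.5101) / 0.56409 = 1.380.
df = n − 2 = 90.
Two-sided p ≈ 0.1710, which is ≥ 0.1, so fail to reject H₀.
The data are consistent with a true slope of 0.5101 kWh/day per unit of outdoor temperature.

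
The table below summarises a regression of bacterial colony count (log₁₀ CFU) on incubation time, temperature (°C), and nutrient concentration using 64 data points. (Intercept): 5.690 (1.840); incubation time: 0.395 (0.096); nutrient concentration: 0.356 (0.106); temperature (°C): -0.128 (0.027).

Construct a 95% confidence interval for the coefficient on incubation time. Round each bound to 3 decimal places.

(0.203, 0.587)

Read off: b = 0.395, SE = 0.096 for incubation time.
df = n − k − 1 = 64 − 3 − 1 = 60.
t* = t_{0.025, 60} = 2.000298.
Margin = t* × SE = 2.000298 × 0.096 = 0.19203.
CI: 0.395 ± 0.19203 → (0.203, 0.587).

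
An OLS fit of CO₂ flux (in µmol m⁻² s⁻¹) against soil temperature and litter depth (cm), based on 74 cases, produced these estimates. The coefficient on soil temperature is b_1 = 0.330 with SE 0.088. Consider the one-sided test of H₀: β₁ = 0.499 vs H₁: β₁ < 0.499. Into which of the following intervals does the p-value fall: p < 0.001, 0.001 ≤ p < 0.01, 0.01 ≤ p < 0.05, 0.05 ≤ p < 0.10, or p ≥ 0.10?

t = (0.330 − 0.499) / 0.088 = -1.920.
df = n − k − 1 = 74 − 2 − 1 = 71.
One-sided p = P(T_{71} < t) ≈ 0.0294.
So 0.01 ≤ p < 0.05.

0.01 ≤ p < 0.05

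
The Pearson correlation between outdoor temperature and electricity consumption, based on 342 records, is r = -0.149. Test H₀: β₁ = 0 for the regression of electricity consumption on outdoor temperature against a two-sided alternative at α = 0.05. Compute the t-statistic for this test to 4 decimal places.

t = r·√(n − 2)/√(1 − r²) = -0.149·√340/√0.977799 = -2.7784.
df = n − 2 = 340.
Two-sided p ≈ 0.0058, which is < 0.05, so reject H₀.
There is evidence of a linear association between outdoor temperature and electricity consumption.

t = -2.7784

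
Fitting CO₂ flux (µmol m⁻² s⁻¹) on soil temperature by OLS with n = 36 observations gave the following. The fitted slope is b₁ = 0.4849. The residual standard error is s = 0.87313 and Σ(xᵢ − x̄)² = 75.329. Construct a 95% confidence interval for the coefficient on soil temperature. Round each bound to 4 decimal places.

(0.2805, 0.6893)

SE(b₁) = s/√Sₓₓ = 0.87313/√75.329 = 0.1006.
df = n − 2 = 34.
t* = t_{0.025, 34} = 2.032245.
Margin = t* × SE = 2.032245 × 0.1006 = 0.204444.
CI: 0.4849 ± 0.204444 → (0.2805, 0.6893).
With 95% confidence, each one-unit increase in soil temperature is associated with a change of between 0.2805 and 0.6893 µmol m⁻² s⁻¹ in CO₂ flux.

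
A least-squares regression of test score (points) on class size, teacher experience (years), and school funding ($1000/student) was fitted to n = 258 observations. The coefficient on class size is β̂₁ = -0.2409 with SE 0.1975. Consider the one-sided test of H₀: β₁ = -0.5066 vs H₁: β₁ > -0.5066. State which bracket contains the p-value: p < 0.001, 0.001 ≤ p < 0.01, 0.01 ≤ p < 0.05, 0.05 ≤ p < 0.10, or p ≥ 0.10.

t = (-0.2409 − (-0.5066)) / 0.1975 = 1.345.
df = n − k − 1 = 258 − 3 − 1 = 254.
One-sided p = P(T_{254} > t) ≈ 0.0899.
So 0.05 ≤ p < 0.10.

0.05 ≤ p < 0.10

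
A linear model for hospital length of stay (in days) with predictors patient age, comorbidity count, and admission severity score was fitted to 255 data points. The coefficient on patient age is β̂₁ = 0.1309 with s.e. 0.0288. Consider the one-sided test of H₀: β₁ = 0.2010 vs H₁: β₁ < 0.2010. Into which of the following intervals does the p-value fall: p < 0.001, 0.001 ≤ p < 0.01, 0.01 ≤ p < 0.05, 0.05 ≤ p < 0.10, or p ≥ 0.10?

0.001 ≤ p < 0.01

t = (0.1309 − 0.2010) / 0.0288 = -2.434.
df = n − k − 1 = 255 − 3 − 1 = 251.
One-sided p = P(T_{251} < t) ≈ 0.0078.
So 0.001 ≤ p < 0.01.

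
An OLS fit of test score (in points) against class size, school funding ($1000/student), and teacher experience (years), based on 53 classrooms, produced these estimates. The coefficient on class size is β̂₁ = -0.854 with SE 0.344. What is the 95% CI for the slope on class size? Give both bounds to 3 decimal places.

(-1.545, -0.163)

df = n − k − 1 = 53 − 3 − 1 = 49.
t* = t_{0.025, 49} = 2.009575.
Margin = t* × SE = 2.009575 × 0.344 = 0.69129.
CI: -0.854 ± 0.69129 → (-1.545, -0.163).
With 95% confidence, each one-unit increase in class size is associated with a change of between -1.545 and -0.163 points in test score, holding the other predictors fixed.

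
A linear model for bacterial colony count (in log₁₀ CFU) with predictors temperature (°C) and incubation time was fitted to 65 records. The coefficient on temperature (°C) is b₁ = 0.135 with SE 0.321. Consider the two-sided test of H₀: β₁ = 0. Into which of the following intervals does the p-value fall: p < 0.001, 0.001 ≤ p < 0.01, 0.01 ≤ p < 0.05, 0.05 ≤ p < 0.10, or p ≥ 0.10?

t = 0.135 / 0.321 = 0.421.
df = n − k − 1 = 65 − 2 − 1 = 62.
Two-sided p = 2·P(T_{62} > |t|) ≈ 0.6755.
So p ≥ 0.10.

p ≥ 0.10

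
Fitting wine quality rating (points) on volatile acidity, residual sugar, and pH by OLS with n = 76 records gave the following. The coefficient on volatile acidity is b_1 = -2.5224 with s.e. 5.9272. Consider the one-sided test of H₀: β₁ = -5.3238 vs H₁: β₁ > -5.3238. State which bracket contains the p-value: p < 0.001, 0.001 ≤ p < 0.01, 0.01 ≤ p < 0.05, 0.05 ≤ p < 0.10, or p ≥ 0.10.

t = (-2.5224 − (-5.3238)) / 5.9272 = 0.473.
df = n − k − 1 = 76 − 3 − 1 = 72.
One-sided p = P(T_{72} > t) ≈ 0.3190.
So p ≥ 0.10.

p ≥ 0.10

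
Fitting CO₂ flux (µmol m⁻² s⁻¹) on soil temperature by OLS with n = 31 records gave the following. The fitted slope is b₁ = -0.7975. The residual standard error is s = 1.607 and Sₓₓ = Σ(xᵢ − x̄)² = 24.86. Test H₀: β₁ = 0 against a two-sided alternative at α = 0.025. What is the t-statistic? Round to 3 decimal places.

t = -2.474

SE(b₁) = s/√Sₓₓ = 1.607/√24.86 = 0.322304.
t = -0.7975 / 0.322304 = -2.474.
df = n − 2 = 29.
Two-sided p ≈ 0.0194, which is < 0.025, so reject H₀.
There is evidence that soil temperature is associated with CO₂ flux.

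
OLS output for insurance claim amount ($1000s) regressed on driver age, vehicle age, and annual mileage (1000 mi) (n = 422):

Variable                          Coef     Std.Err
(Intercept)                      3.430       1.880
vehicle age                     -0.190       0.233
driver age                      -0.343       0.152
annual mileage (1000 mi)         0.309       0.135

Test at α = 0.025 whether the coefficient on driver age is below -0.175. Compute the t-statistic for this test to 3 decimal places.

Read off: b = -0.343, SE = 0.152 for driver age.
H₀: β₁ = -0.175 vs H₁: β₁ < -0.175.
t = (-0.343 − (-0.175)) / 0.152 = -1.105.
df = n − k − 1 = 422 − 3 − 1 = 418.
One-sided p ≈ 0.1348, which is ≥ 0.025, so fail to reject H₀.
The data do not give significant evidence that the true slope on driver age is below -0.175 $1000s per unit, holding the other predictors fixed.

t = -1.105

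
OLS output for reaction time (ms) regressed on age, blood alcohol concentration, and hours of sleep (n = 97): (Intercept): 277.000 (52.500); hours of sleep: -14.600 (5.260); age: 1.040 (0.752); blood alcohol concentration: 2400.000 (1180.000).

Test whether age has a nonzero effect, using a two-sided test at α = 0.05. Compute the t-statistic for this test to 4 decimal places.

t = 1.3830

Read off: b = 1.040, SE = 0.752 for age.
H₀: β₁ = 0 vs H₁: β₁ ≠ 0.
t = 1.040 / 0.752 = 1.3830.
df = n − k − 1 = 97 − 3 − 1 = 93.
Two-sided p ≈ 0.1700, which is ≥ 0.05, so fail to reject H₀.
The data do not give significant evidence of an association between age and reaction time, after adjusting for the other predictors.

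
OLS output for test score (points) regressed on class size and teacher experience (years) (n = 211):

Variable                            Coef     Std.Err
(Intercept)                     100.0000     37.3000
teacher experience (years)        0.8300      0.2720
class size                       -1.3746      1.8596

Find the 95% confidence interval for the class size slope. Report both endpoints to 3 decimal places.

Read off: b = -1.3746, SE = 1.8596 for class size.
df = n − k − 1 = 211 − 2 − 1 = 208.
t* = t_{0.025, 208} = 1.971435.
Margin = t* × SE = 1.971435 × 1.8596 = 3.66608.
CI: -1.3746 ± 3.66608 → (-5.041, 2.291).

(-5.041, 2.291)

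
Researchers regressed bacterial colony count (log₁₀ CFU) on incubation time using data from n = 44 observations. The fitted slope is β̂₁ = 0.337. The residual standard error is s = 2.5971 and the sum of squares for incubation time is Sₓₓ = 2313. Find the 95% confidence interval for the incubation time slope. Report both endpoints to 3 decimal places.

SE(β̂₁) = s/√Sₓₓ = 2.5971/√2313 = 0.0540009.
df = n − 2 = 42.
t* = t_{0.025, 42} = 2.018082.
Margin = t* × SE = 2.018082 × 0.0540009 = 0.10898.
CI: 0.337 ± 0.10898 → (0.228, 0.446).
With 95% confidence, each one-unit increase in incubation time is associated with a change of between 0.228 and 0.446 log₁₀ CFU in bacterial colony count.

(0.228, 0.446)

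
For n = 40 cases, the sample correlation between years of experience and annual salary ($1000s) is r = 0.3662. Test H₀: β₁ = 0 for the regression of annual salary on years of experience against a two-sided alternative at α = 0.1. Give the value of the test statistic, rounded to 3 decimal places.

t = 2.426

t = r·√(n − 2)/√(1 − r²) = 0.3662·√38/√0.865898 = 2.426.
df = n − 2 = 38.
Two-sided p ≈ 0.0201, which is < 0.1, so reject H₀.
There is evidence of a linear association between years of experience and annual salary.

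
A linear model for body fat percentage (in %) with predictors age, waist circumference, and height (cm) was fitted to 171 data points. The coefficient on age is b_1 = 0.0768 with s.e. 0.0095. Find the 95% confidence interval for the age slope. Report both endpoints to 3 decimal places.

(0.058, 0.096)

df = n − k − 1 = 171 − 3 − 1 = 167.
t* = t_{0.025, 167} = 1.974271.
Margin = t* × SE = 1.974271 × 0.0095 = 0.01876.
CI: 0.0768 ± 0.01876 → (0.058, 0.096).
With 95% confidence, each one-unit increase in age is associated with a change of between 0.058 and 0.096 % in body fat percentage, holding the other predictors fixed.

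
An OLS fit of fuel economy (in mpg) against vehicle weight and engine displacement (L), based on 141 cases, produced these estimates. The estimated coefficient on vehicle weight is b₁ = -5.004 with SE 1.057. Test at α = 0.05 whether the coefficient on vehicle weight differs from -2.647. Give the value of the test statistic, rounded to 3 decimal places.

t = -2.230

H₀: β₁ = -2.647 vs H₁: β₁ ≠ -2.647.
t = (b₁ − β₁⁰)/SE = (-5.004 − (-2.647)) / 1.057 = -2.230.
df = n − k − 1 = 141 − 2 − 1 = 138.
Two-sided p ≈ 0.0274, which is < 0.05, so reject H₀.
There is evidence that the true slope on vehicle weight differs from -2.647 mpg per unit, holding the other predictors fixed.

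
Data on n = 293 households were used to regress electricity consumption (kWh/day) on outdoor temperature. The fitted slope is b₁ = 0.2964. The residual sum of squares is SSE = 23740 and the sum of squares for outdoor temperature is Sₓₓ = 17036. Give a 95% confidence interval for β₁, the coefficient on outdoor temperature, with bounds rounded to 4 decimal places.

(0.1602, 0.4326)

MSE = SSE/(n − 2) = 23740/291 = 81.5808.
SE(b₁) = √(MSE/Sₓₓ) = √(81.5808/17036) = 0.0692006.
df = n − 2 = 291.
t* = t_{0.025, 291} = 1.96815.
Margin = t* × SE = 1.96815 × 0.0692006 = 0.136197.
CI: 0.2964 ± 0.136197 → (0.1602, 0.4326).
With 95% confidence, each one-unit increase in outdoor temperature is associated with a change of between 0.1602 and 0.4326 kWh/day in electricity consumption.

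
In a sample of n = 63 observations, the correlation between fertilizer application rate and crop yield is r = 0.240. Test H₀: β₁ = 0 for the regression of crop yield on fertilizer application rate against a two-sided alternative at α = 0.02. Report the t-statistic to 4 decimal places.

t = 1.9309

t = r·√(n − 2)/√(1 − r²) = 0.240·√61/√0.9424 = 1.9309.
df = n − 2 = 61.
Two-sided p ≈ 0.0581, which is ≥ 0.02, so fail to reject H₀.
The data do not give significant evidence of a linear association between fertilizer application rate and crop yield.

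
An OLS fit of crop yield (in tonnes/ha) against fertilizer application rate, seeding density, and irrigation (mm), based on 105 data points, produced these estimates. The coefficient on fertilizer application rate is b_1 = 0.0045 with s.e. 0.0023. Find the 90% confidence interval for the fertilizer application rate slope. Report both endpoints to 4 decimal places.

df = n − k − 1 = 105 − 3 − 1 = 101.
t* = t_{0.05, 101} = 1.660081.
Margin = t* × SE = 1.660081 × 0.0023 = 0.003818.
CI: 0.0045 ± 0.003818 → (0.0007, 0.0083).
With 90% confidence, each one-unit increase in fertilizer application rate is associated with a change of between 0.0007 and 0.0083 tonnes/ha in crop yield, holding the other predictors fixed.

(0.0007, 0.0083)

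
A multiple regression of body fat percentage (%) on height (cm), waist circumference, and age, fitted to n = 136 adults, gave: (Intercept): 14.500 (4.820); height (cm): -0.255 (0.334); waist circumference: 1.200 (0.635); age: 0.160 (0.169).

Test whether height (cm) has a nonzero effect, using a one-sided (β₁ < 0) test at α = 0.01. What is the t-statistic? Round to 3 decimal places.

Read off: b = -0.255, SE = 0.334 for height (cm).
H₀: β₁ = 0 vs H₁: β₁ < 0.
t = -0.255 / 0.334 = -0.763.
df = n − k − 1 = 136 − 3 − 1 = 132.
One-sided p ≈ 0.2233, which is ≥ 0.01, so fail to reject H₀.
The data do not give significant evidence that the true slope on height (cm) is negative, holding the other predictors fixed.

t = -0.763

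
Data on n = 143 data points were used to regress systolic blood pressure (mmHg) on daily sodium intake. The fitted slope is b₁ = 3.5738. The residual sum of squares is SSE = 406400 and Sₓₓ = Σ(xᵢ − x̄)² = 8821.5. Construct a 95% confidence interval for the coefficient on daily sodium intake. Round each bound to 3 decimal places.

MSE = SSE/(n − 2) = 406400/141 = 2882.27.
SE(b₁) = √(MSE/Sₓₓ) = √(2882.27/8821.5) = 0.571605.
df = n − 2 = 141.
t* = t_{0.025, 141} = 1.976931.
Margin = t* × SE = 1.976931 × 0.571605 = 1.13002.
CI: 3.5738 ± 1.13002 → (2.444, 4.704).
With 95% confidence, each one-unit increase in daily sodium intake is associated with a change of between 2.444 and 4.704 mmHg in systolic blood pressure.

(2.444, 4.704)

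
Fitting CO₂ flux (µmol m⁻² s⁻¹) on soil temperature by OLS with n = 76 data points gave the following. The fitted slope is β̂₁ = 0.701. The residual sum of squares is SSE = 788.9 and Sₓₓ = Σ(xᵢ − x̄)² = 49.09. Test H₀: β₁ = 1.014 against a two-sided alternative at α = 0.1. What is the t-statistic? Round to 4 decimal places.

MSE = SSE/(n − 2) = 788.9/74 = 10.6608.
SE(β̂₁) = √(MSE/Sₓₓ) = √(10.6608/49.09) = 0.466014.
t = (0.701 − 1.014) / 0.466014 = -0.6717.
df = n − 2 = 74.
Two-sided p ≈ 0.5039, which is ≥ 0.1, so fail to reject H₀.
The data are consistent with a true slope of 1.014 µmol m⁻² s⁻¹ per unit of soil temperature.

t = -0.6717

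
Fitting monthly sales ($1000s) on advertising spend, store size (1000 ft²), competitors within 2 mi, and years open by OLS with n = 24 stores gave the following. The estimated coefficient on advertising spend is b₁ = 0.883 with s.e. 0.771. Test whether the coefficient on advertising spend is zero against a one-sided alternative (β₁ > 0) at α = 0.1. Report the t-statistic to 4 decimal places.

H₀: β₁ = 0 vs H₁: β₁ > 0.
t = (b₁ − β₁⁰)/SE = 0.883 / 0.771 = 1.1453.
df = n − k − 1 = 24 − 4 − 1 = 19.
One-sided p ≈ 0.1332, which is ≥ 0.1, so fail to reject H₀.
The data do not give significant evidence that the true slope on advertising spend is positive, holding the other predictors fixed.

t = 1.1453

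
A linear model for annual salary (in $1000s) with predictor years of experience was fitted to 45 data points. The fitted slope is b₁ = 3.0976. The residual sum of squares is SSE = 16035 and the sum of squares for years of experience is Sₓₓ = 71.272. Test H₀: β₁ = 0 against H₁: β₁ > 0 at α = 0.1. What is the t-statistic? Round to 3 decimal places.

MSE = SSE/(n − 2) = 16035/43 = 372.907.
SE(b₁) = √(MSE/Sₓₓ) = √(372.907/71.272) = 2.28739.
t = 3.0976 / 2.28739 = 1.354.
df = n − 2 = 43.
One-sided p ≈ 0.0914, which is < 0.1, so reject H₀.
There is evidence that the true slope on years of experience is positive.

t = 1.354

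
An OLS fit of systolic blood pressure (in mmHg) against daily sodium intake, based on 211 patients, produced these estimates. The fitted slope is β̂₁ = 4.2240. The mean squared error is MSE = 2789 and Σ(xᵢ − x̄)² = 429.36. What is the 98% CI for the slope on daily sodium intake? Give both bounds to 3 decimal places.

SE(β̂₁) = √(MSE/Sₓₓ) = √(2789/429.36) = 2.54867.
df = n − 2 = 209.
t* = t_{0.01, 209} = 2.344322.
Margin = t* × SE = 2.344322 × 2.54867 = 5.97490.
CI: 4.2240 ± 5.97490 → (-1.751, 10.199).
With 98% confidence, each one-unit increase in daily sodium intake is associated with a change of between -1.751 and 10.199 mmHg in systolic blood pressure.

(-1.751, 10.199)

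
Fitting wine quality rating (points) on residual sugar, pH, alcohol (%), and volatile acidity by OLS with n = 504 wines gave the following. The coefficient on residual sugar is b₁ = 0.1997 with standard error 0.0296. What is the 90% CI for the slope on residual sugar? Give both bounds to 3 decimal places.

df = n − k − 1 = 504 − 4 − 1 = 499.
t* = t_{0.05, 499} = 1.647913.
Margin = t* × SE = 1.647913 × 0.0296 = 0.04878.
CI: 0.1997 ± 0.04878 → (0.151, 0.248).
With 90% confidence, each one-unit increase in residual sugar is associated with a change of between 0.151 and 0.248 points in wine quality rating, holding the other predictors fixed.

(0.151, 0.248)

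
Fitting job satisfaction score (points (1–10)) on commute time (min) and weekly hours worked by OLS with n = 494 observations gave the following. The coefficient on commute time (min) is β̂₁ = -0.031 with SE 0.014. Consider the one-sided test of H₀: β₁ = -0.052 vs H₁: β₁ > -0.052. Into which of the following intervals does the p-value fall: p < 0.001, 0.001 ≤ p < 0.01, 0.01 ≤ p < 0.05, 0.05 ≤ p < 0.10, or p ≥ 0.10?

t = (-0.031 − (-0.052)) / 0.014 = 1.500.
df = n − k − 1 = 494 − 2 − 1 = 491.
One-sided p = P(T_{491} > t) ≈ 0.0671.
So 0.05 ≤ p < 0.10.

0.05 ≤ p < 0.10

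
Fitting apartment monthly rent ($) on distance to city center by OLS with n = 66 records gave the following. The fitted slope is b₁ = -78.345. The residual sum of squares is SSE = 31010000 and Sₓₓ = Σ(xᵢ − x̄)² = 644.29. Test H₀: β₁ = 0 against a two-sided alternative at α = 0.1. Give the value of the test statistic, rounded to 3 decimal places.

t = -2.857

MSE = SSE/(n − 2) = 31010000/64 = 484531.
SE(b₁) = √(MSE/Sₓₓ) = √(484531/644.29) = 27.4233.
t = -78.345 / 27.4233 = -2.857.
df = n − 2 = 64.
Two-sided p ≈ 0.0058, which is < 0.1, so reject H₀.
There is evidence that distance to city center is associated with apartment monthly rent.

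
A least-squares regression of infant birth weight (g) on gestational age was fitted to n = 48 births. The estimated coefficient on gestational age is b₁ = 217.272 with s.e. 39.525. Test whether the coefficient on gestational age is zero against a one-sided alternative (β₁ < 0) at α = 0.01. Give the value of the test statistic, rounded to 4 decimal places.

t = 5.4971

H₀: β₁ = 0 vs H₁: β₁ < 0.
t = (b₁ − β₁⁰)/SE = 217.272 / 39.525 = 5.4971.
df = n − 2 = 48 − 2 = 46.
One-sided p ≈ 1.0000, which is ≥ 0.01, so fail to reject H₀.
The data do not give significant evidence that the true slope on gestational age is negative.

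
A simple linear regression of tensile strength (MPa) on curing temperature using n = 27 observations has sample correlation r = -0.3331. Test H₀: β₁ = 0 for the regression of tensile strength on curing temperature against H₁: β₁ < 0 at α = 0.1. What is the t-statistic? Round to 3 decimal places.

t = -1.766

t = r·√(n − 2)/√(1 − r²) = -0.3331·√25/√0.889044 = -1.766.
df = n − 2 = 25.
One-sided p ≈ 0.0448, which is < 0.1, so reject H₀.
There is evidence of a linear association between curing temperature and tensile strength.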